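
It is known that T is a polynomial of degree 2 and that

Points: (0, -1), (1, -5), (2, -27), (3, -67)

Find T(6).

-295

First differences: -4, -22, -40. Second differences: -18, -18.
Level-2 differences are constant, so T has degree 2.
Fitting a degree-2 polynomial gives T(n) = -9n² + 5n - 1.
Then T(6) = -295.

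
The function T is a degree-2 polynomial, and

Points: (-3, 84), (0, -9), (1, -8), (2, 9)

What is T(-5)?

226

Write T(m) = am² + bm + c; the 4 given values yield a linear system in the 3 coefficients.
Solving, T(m) = 8m² - 7m - 9.
Then T(-5) = 226.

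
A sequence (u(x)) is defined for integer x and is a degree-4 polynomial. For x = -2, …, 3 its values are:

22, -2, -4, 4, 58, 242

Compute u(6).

3134

First differences: -24, -2, 8, 54, 184. Second differences: 22, 10, 46, 130. Third differences: -12, 36, 84. Fourth differences: 48, 48.
Level-4 differences are constant, so u has degree 4.
Fitting a degree-4 polynomial gives u(x) = 2x^4 + 2x³ + 3x² + x - 4.
Then u(6) = 3134.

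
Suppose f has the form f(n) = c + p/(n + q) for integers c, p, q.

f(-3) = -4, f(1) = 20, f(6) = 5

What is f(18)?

3

(f(n) − c)(n + q) = p for each data point; the three points give a linear system in c and q, then p follows.
Solving: c = 2, q = 0, p = 18, so f(n) = 2 + 18/(n + 0).
Then f(18) = 2 + 18/18 = 3.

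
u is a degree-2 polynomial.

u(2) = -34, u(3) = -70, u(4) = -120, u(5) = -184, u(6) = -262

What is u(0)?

-4

Write u(k) = ak² + bk + c; the 5 given values yield a linear system in the 3 coefficients.
Solving, u(k) = -7k² - k - 4.
The constant term is u(0) = -4.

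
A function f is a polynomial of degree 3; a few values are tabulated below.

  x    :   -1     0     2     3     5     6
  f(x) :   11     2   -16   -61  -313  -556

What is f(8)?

Write f(x) = ax³ + bx² + cx + d; the 6 given values yield a linear system in the 4 coefficients.
Solving, f(x) = -3x³ + 3x² - 3x + 2.
Then f(8) = -1366.

-1366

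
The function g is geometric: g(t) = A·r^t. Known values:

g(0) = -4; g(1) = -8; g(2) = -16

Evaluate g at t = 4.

Consecutive ratio: -8/(-4) = 2, and -16/(-8) = 2, so r = 2.
Then A·2^0 = -4 gives A = -4, and g(t) = -4·2^t.
g(4) = -4·2^4 = -64.

-64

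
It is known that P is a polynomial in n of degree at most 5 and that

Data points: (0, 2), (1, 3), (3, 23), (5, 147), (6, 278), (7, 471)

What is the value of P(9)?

1091

Write P(n) = an^5 + bn^4 + cn³ + dn² + en + p; the 6 given values yield a linear system in the 6 coefficients.
Solving, the top 2 coefficients vanish, and P(n) = 2n³ - 5n² + 4n + 2.
Then P(9) = 1091.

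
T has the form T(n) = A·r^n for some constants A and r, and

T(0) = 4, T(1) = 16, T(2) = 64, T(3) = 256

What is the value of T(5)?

4096

Consecutive ratio: 16/4 = 4, and 64/16 = 4, so r = 4.
Then A·4^0 = 4 gives A = 4, and T(n) = 4·4^n.
T(5) = 4·4^5 = 4096.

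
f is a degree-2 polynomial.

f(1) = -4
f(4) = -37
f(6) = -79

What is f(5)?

Write f(k) = ak² + bk + c; the 3 given values yield a linear system in the 3 coefficients.
Solving, f(k) = -2k² - k - 1.
Then f(5) = -56.

-56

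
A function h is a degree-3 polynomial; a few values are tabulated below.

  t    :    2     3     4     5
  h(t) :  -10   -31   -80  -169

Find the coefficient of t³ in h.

Write h(t) = at³ + bt² + ct + d; the 4 given values yield a linear system in the 4 coefficients.
Solving, h(t) = -2t³ + 4t² - 3t - 4.
The coefficient of t³ is -2.

-2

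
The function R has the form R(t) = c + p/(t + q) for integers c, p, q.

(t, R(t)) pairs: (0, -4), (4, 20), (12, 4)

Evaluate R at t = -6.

0

(R(t) − c)(t + q) = p for each data point; the three points give a linear system in c and q, then p follows.
Solving: c = 2, q = -3, p = 18, so R(t) = 2 + 18/(t − 3).
Then R(-6) = 2 + 18/(-9) = 0.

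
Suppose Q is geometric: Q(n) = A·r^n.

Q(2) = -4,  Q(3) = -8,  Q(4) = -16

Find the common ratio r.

Consecutive ratio: -8/(-4) = 2, and -16/(-8) = 2, so r = 2.
Then A·2^2 = -4 gives A = -1, and Q(n) = -1·2^n.

2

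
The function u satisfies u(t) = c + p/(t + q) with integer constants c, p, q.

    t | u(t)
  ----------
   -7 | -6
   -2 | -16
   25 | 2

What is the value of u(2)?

48

(u(t) − c)(t + q) = p for each data point; the three points give a linear system in c and q, then p follows.
Solving: c = 0, q = -1, p = 48, so u(t) = 48/(t − 1).
Then u(2) = 0 + 48/1 = 48.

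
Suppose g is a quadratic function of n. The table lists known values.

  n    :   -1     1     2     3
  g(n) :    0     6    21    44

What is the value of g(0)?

Write g(n) = an² + bn + c; the 4 given values yield a linear system in the 3 coefficients.
Solving, g(n) = 4n² + 3n - 1.
Then g(0) = -1.

-1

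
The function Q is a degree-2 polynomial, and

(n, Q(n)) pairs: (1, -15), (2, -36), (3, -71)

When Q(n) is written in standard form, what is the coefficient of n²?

Write Q(n) = an² + bn + c; the 3 given values yield a linear system in the 3 coefficients.
Solving, Q(n) = -7n² - 8.
The coefficient of n² is -7.

-7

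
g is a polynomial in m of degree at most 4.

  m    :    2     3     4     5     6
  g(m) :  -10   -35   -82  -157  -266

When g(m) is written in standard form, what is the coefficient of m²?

First differences: -25, -47, -75, -109. Second differences: -22, -28, -34. Third differences: -6, -6.
Level-3 differences are constant, so g has degree 3.
Fitting a degree-3 polynomial gives g(m) = -m³ - 2m² + 4m - 2.
The coefficient of m² is -2.

-2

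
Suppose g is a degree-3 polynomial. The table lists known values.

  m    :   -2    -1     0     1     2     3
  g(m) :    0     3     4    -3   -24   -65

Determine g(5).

First differences: 3, 1, -7, -21, -41. Second differences: -2, -8, -14, -20. Third differences: -6, -6, -6.
Level-3 differences are constant, so g has degree 3.
Fitting a degree-3 polynomial gives g(m) = -m³ - 4m² - 2m + 4.
Then g(5) = -231.

-231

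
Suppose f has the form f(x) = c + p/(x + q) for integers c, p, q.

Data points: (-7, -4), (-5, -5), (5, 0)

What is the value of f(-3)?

-8

(f(x) − c)(x + q) = p for each data point; the three points give a linear system in c and q, then p follows.
Solving: c = -2, q = 1, p = 12, so f(x) = -2 + 12/(x + 1).
Then f(-3) = -2 + 12/(-2) = -8.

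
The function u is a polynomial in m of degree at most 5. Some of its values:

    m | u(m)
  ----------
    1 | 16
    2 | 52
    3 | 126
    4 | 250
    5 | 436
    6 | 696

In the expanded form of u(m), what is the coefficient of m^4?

0

First differences: 36, 74, 124, 186, 260. Second differences: 38, 50, 62, 74. Third differences: 12, 12, 12.
Level-3 differences are constant, so u has degree 3.
Fitting a degree-3 polynomial gives u(m) = 2m³ + 7m² + m + 6.
The coefficient of m^4 is 0.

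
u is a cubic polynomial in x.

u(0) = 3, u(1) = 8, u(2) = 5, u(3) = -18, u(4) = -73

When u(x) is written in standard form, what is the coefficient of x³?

First differences: 5, -3, -23, -55. Second differences: -8, -20, -32. Third differences: -12, -12.
Level-3 differences are constant, so u has degree 3.
Fitting a degree-3 polynomial gives u(x) = -2x³ + 2x² + 5x + 3.
The coefficient of x³ is -2.

-2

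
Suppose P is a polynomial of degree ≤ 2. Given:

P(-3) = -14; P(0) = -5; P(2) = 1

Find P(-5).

Write P(m) = am² + bm + c; the 3 given values yield a linear system in the 3 coefficients.
Solving, the leading coefficient vanishes, and P(m) = 3m - 5.
Then P(-5) = -20.

-20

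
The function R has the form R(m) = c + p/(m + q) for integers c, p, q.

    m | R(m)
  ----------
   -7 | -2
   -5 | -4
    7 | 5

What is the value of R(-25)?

(R(m) − c)(m + q) = p for each data point; the three points give a linear system in c and q, then p follows.
Solving: c = 2, q = 1, p = 24, so R(m) = 2 + 24/(m + 1).
Then R(-25) = 2 + 24/(-24) = 1.

1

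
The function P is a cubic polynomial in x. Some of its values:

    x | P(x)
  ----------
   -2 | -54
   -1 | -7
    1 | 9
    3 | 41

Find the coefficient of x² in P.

Write P(x) = ax³ + bx² + cx + d; the 4 given values yield a linear system in the 4 coefficients.
Solving, P(x) = 3x³ - 7x² + 5x + 8.
The coefficient of x² is -7.

-7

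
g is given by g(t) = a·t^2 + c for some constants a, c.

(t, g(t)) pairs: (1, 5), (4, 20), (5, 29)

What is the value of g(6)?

40

From g(1) = 5 and g(4) = 20: 1a + c = 5 and 16a + c = 20.
Subtracting: 15a = 15, so a = 1; then c = 5 − 1·1 = 4.
So g(t) = 1t² + 4, and g(6) = 40.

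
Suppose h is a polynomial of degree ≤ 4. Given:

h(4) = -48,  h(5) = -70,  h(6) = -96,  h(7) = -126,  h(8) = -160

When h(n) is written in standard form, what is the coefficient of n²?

First differences: -22, -26, -30, -34. Second differences: -4, -4, -4.
Level-2 differences are constant, so h has degree 2.
Fitting a degree-2 polynomial gives h(n) = -2n² - 4n.
The coefficient of n² is -2.

-2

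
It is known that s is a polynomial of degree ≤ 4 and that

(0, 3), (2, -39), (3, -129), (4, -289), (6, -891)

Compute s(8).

Write s(t) = at^4 + bt³ + ct² + dt + e; the 5 given values yield a linear system in the 5 coefficients.
Solving, the leading coefficient vanishes, and s(t) = -3t³ - 8t² + 7t + 3.
Then s(8) = -1989.

-1989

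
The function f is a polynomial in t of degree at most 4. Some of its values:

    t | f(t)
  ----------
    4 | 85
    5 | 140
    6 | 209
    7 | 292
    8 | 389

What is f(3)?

Write f(t) = at^4 + bt³ + ct² + dt + e; the 5 given values yield a linear system in the 5 coefficients.
Solving, the top 2 coefficients vanish, and f(t) = 7t² - 8t + 5.
Then f(3) = 44.

44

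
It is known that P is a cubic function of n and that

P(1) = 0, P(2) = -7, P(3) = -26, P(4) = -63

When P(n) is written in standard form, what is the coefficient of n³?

-1

Write P(n) = an³ + bn² + cn + d; the 4 given values yield a linear system in the 4 coefficients.
Solving, P(n) = -n³ + 1.
The coefficient of n³ is -1.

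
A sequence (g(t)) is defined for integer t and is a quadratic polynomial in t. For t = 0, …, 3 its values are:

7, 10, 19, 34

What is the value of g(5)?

82

First differences: 3, 9, 15. Second differences: 6, 6.
Level-2 differences are constant, so g has degree 2.
Fitting a degree-2 polynomial gives g(t) = 3t² + 7.
Then g(5) = 82.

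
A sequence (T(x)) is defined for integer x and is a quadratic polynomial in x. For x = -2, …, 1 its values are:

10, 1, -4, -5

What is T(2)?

-2

Write T(x) = ax² + bx + c; the 4 given values yield a linear system in the 3 coefficients.
Solving, T(x) = 2x² - 3x - 4.
Then T(2) = -2.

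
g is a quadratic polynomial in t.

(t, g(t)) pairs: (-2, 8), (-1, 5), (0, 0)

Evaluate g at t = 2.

-16

Write g(t) = at² + bt + c; the 3 given values yield a linear system in the 3 coefficients.
Solving, g(t) = -t² - 6t.
Then g(2) = -16.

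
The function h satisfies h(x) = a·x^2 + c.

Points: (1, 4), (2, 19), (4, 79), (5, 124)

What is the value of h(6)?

179

From h(1) = 4 and h(2) = 19: 1a + c = 4 and 4a + c = 19.
Subtracting: 3a = 15, so a = 5; then c = 4 − 5·1 = -1.
So h(x) = 5x² − 1, and h(6) = 179.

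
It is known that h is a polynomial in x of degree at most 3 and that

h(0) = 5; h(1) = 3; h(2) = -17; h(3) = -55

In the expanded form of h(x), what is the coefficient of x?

Write h(x) = ax³ + bx² + cx + d; the 4 given values yield a linear system in the 4 coefficients.
Solving, the leading coefficient vanishes, and h(x) = -9x² + 7x + 5.
The coefficient of x is 7.

7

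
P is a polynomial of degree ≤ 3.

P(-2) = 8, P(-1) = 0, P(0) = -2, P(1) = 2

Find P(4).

50

Write P(n) = an³ + bn² + cn + d; the 4 given values yield a linear system in the 4 coefficients.
Solving, the leading coefficient vanishes, and P(n) = 3n² + n - 2.
Then P(4) = 50.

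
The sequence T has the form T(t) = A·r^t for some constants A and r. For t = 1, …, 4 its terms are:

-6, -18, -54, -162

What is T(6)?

-1458

Consecutive ratio: -18/(-6) = 3, and -54/(-18) = 3, so r = 3.
Then A·3^1 = -6 gives A = -2, and T(t) = -2·3^t.
T(6) = -2·3^6 = -1458.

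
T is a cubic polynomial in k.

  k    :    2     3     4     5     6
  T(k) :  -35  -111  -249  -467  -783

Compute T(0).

First differences: -76, -138, -218, -316. Second differences: -62, -80, -98. Third differences: -18, -18.
Level-3 differences are constant, so T has degree 3.
Fitting a degree-3 polynomial gives T(k) = -3k³ - 4k² + k + 3.
Then T(0) = 3.

3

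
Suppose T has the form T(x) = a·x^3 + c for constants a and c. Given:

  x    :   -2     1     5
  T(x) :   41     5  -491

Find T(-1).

From T(-2) = 41 and T(1) = 5: -8a + c = 41 and 1a + c = 5.
Subtracting: 9a = -36, so a = -4; then c = 41 − (-4)·(-8) = 9.
So T(x) = -4x³ + 9, and T(-1) = 13.

13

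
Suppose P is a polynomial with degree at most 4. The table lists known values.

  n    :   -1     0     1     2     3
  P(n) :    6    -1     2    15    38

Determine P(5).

114

First differences: -7, 3, 13, 23. Second differences: 10, 10, 10.
Level-2 differences are constant, so P has degree 2.
Fitting a degree-2 polynomial gives P(n) = 5n² - 2n - 1.
Then P(5) = 114.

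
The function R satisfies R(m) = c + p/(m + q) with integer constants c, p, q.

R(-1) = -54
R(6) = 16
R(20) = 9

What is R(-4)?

-9

(R(m) − c)(m + q) = p for each data point; the three points give a linear system in c and q, then p follows.
Solving: c = 6, q = 0, p = 60, so R(m) = 6 + 60/(m + 0).
Then R(-4) = 6 + 60/(-4) = -9.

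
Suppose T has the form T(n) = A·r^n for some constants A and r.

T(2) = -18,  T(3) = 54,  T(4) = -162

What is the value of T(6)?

Consecutive ratio: 54/(-18) = -3, and -162/54 = -3, so r = -3.
Then A·(-3)^2 = -18 gives A = -2, and T(n) = -2·(-3)^n.
T(6) = -2·(-3)^6 = -1458.

-1458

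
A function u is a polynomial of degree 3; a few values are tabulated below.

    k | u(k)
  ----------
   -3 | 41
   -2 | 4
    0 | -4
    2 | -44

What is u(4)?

Write u(k) = ak³ + bk² + ck + d; the 4 given values yield a linear system in the 4 coefficients.
Solving, u(k) = -3k³ - 4k² - 4.
Then u(4) = -260.

-260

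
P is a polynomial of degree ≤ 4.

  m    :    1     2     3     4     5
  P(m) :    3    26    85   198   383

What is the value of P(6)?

658

First differences: 23, 59, 113, 185. Second differences: 36, 54, 72. Third differences: 18, 18.
Level-3 differences are constant, so P has degree 3.
Extending the table by one column gives the next first difference 275, so P(6) = 383 + 275 = 658.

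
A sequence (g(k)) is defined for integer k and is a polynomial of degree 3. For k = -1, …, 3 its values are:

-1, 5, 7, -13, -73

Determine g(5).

First differences: 6, 2, -20, -60. Second differences: -4, -22, -40. Third differences: -18, -18.
Level-3 differences are constant, so g has degree 3.
Fitting a degree-3 polynomial gives g(k) = -3k³ - 2k² + 7k + 5.
Then g(5) = -385.

-385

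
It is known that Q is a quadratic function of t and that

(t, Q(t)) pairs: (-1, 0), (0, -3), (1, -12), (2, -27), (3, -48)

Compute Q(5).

First differences: -3, -9, -15, -21. Second differences: -6, -6, -6.
Level-2 differences are constant, so Q has degree 2.
Fitting a degree-2 polynomial gives Q(t) = -3t² - 6t - 3.
Then Q(5) = -108.

-108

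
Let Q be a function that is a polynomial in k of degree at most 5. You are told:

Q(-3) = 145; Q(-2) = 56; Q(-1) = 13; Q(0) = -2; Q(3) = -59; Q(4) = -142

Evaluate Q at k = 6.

Write Q(k) = ak^5 + bk^4 + ck³ + dk² + ek + p; the 6 given values yield a linear system in the 6 coefficients.
Solving, the top 2 coefficients vanish, and Q(k) = -3k³ + 5k² - 7k - 2.
Then Q(6) = -512.

-512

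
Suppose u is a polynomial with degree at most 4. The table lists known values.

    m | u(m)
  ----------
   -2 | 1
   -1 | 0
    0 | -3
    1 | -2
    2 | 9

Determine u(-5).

-68

Write u(m) = am^4 + bm³ + cm² + dm + e; the 5 given values yield a linear system in the 5 coefficients.
Solving, the leading coefficient vanishes, and u(m) = m³ + 2m² - 2m - 3.
Then u(-5) = -68.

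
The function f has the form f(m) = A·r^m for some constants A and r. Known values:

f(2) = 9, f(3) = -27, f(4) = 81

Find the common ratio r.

Consecutive ratio: -27/9 = -3, and 81/(-27) = -3, so r = -3.
Then A·(-3)^2 = 9 gives A = 1, and f(m) = 1·(-3)^m.

-3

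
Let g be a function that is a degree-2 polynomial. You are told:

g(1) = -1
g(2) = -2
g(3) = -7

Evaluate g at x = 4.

-16

Write g(x) = ax² + bx + c; the 3 given values yield a linear system in the 3 coefficients.
Solving, g(x) = -2x² + 5x - 4.
Then g(4) = -16.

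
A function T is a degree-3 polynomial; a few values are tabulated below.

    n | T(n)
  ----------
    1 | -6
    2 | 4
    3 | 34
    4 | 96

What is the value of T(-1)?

Write T(n) = an³ + bn² + cn + d; the 4 given values yield a linear system in the 4 coefficients.
Solving, T(n) = 2n³ - 2n² + 2n - 8.
Then T(-1) = -14.

-14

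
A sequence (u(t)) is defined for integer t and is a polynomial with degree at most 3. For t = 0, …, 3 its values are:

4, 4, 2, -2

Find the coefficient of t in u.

1

Write u(t) = at³ + bt² + ct + d; the 4 given values yield a linear system in the 4 coefficients.
Solving, the leading coefficient vanishes, and u(t) = -t² + t + 4.
The coefficient of t is 1.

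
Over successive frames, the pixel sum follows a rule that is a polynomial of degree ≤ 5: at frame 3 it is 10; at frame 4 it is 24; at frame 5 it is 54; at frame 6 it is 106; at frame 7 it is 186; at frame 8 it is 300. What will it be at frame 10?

654

Write the value at k as f(k).
Write f(k) = ak^5 + bk^4 + ck³ + dk² + ek + p; the 6 given values yield a linear system in the 6 coefficients.
Solving, the top 2 coefficients vanish, and f(k) = k³ - 4k² + 5k + 4.
Then f(10) = 654.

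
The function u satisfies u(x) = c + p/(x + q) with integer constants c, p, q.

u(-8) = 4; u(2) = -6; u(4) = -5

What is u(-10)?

(u(x) − c)(x + q) = p for each data point; the three points give a linear system in c and q, then p follows.
Solving: c = -2, q = 4, p = -24, so u(x) = -2 − 24/(x + 4).
Then u(-10) = -2 − 24/(-6) = 2.

2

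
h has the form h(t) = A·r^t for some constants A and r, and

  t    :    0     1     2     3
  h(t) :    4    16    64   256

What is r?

4

Consecutive ratio: 16/4 = 4, and 64/16 = 4, so r = 4.
Then A·4^0 = 4 gives A = 4, and h(t) = 4·4^t.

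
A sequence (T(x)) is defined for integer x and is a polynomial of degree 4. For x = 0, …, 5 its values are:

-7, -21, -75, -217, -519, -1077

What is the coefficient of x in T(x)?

-4

First differences: -14, -54, -142, -302, -558. Second differences: -40, -88, -160, -256. Third differences: -48, -72, -96. Fourth differences: -24, -24.
Level-4 differences are constant, so T has degree 4.
Fitting a degree-4 polynomial gives T(x) = -x^4 - 2x³ - 7x² - 4x - 7.
The coefficient of x is -4.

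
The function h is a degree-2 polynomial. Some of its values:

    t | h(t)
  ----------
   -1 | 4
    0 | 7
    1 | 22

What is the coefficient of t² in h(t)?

6

Write h(t) = at² + bt + c; the 3 given values yield a linear system in the 3 coefficients.
Solving, h(t) = 6t² + 9t + 7.
The coefficient of t² is 6.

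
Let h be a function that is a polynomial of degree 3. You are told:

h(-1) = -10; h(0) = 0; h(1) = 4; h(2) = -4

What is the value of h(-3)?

Write h(k) = ak³ + bk² + ck + d; the 4 given values yield a linear system in the 4 coefficients.
Solving, h(k) = -k³ - 3k² + 8k.
Then h(-3) = -24.

-24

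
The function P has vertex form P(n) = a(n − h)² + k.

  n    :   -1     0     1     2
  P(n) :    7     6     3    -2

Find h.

-1

First differences -1, -3, -5; second difference -2 = 2a, so a = -1.
Expanding, the n-coefficient is −2ah = 2h; matching it to the data gives h = -1, and then k = 7.
So P(n) = -1(n + 1)² + 7.
Hence h = -1.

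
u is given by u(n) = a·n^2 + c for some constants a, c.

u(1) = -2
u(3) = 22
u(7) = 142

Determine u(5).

70

From u(1) = -2 and u(3) = 22: 1a + c = -2 and 9a + c = 22.
Subtracting: 8a = 24, so a = 3; then c = -2 − 3·1 = -5.
So u(n) = 3n² − 5, and u(5) = 70.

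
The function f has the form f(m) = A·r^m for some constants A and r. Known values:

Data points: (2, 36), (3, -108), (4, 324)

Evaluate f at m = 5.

Consecutive ratio: -108/36 = -3, and 324/(-108) = -3, so r = -3.
Then A·(-3)^2 = 36 gives A = 4, and f(m) = 4·(-3)^m.
f(5) = 4·(-3)^5 = -972.

-972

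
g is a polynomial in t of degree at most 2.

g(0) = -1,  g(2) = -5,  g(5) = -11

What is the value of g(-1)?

Write g(t) = at² + bt + c; the 3 given values yield a linear system in the 3 coefficients.
Solving, the leading coefficient vanishes, and g(t) = -2t - 1.
Then g(-1) = 1.

1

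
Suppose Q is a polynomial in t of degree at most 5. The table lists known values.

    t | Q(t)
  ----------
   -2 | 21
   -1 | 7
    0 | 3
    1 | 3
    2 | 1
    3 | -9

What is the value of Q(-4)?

First differences: -14, -4, 0, -2, -10. Second differences: 10, 4, -2, -8. Third differences: -6, -6, -6.
Level-3 differences are constant, so Q has degree 3.
Fitting a degree-3 polynomial gives Q(t) = -t³ + 2t² - t + 3.
Then Q(-4) = 103.

103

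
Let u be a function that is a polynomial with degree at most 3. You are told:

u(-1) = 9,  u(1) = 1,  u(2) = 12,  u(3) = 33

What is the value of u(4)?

Write u(x) = ax³ + bx² + cx + d; the 4 given values yield a linear system in the 4 coefficients.
Solving, the leading coefficient vanishes, and u(x) = 5x² - 4x.
Then u(4) = 64.

64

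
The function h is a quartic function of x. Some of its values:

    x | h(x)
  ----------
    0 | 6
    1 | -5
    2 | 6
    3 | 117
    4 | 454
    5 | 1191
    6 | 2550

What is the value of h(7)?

First differences: -11, 11, 111, 337, 737, 1359. Second differences: 22, 100, 226, 400, 622. Third differences: 78, 126, 174, 222. Fourth differences: 48, 48, 48.
Level-4 differences are constant, so h has degree 4.
Extending the table by one column gives the next first difference 2251, so h(7) = 2550 + 2251 = 4801.

4801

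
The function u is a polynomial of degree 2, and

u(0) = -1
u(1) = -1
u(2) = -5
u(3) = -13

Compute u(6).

Write u(n) = an² + bn + c; the 4 given values yield a linear system in the 3 coefficients.
Solving, u(n) = -2n² + 2n - 1.
Then u(6) = -61.

-61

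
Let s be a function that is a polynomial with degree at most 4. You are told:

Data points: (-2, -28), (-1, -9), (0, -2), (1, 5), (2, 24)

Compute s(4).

146

First differences: 19, 7, 7, 19. Second differences: -12, 0, 12. Third differences: 12, 12.
Level-3 differences are constant, so s has degree 3.
Fitting a degree-3 polynomial gives s(n) = 2n³ + 5n - 2.
Then s(4) = 146.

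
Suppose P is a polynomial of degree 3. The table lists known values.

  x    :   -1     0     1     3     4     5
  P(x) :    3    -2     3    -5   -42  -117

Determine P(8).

Write P(x) = ax³ + bx² + cx + d; the 6 given values yield a linear system in the 4 coefficients.
Solving, P(x) = -2x³ + 5x² + 2x - 2.
Then P(8) = -690.

-690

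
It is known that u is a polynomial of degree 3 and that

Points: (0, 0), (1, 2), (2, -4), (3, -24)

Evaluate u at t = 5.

Write u(t) = at³ + bt² + ct + d; the 4 given values yield a linear system in the 4 coefficients.
Solving, u(t) = -t³ - t² + 4t.
Then u(5) = -130.

-130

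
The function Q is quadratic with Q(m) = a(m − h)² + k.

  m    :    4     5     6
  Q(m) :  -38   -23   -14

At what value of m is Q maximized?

7

First differences 15, 9; second difference -6 = 2a, so a = -3.
Expanding, the m-coefficient is −2ah = 6h; matching it to the data gives h = 7, and then k = -11.
So Q(m) = -3(m − 7)² − 11.
Hence h = 7.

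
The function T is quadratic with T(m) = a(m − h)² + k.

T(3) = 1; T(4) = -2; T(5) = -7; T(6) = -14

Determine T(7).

-23

First differences -3, -5, -7; second difference -2 = 2a, so a = -1.
Expanding, the m-coefficient is −2ah = 2h; matching it to the data gives h = 2, and then k = 2.
So T(m) = -1(m − 2)² + 2.
T(7) = -1·5² + 2 = -23.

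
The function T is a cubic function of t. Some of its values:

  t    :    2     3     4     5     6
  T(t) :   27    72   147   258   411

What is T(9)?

1182

Write T(t) = at³ + bt² + ct + d; the 5 given values yield a linear system in the 4 coefficients.
Solving, T(t) = t³ + 6t² - 4t + 3.
Then T(9) = 1182.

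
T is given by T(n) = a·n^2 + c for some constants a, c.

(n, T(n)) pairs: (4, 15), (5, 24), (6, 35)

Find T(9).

80

From T(4) = 15 and T(5) = 24: 16a + c = 15 and 25a + c = 24.
Subtracting: 9a = 9, so a = 1; then c = 15 − 1·16 = -1.
So T(n) = 1n² − 1, and T(9) = 80.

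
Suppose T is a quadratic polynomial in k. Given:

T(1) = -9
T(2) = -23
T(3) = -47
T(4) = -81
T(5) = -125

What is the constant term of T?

-5

Write T(k) = ak² + bk + c; the 5 given values yield a linear system in the 3 coefficients.
Solving, T(k) = -5k² + k - 5.
The constant term is T(0) = -5.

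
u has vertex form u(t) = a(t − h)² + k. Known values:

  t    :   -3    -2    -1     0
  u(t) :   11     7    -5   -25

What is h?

-3

First differences -4, -12, -20; second difference -8 = 2a, so a = -4.
Expanding, the t-coefficient is −2ah = 8h; matching it to the data gives h = -3, and then k = 11.
So u(t) = -4(t + 3)² + 11.
Hence h = -3.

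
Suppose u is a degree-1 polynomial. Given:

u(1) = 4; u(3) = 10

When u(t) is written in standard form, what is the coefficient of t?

3

Write u(t) = at + b; the 2 given values yield a linear system in the 2 coefficients.
Solving, u(t) = 3t + 1.
The coefficient of t is 3.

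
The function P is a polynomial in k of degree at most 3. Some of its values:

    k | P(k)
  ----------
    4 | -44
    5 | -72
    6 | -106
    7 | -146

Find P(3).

First differences: -28, -34, -40. Second differences: -6, -6.
Level-2 differences are constant, so P has degree 2.
Fitting a degree-2 polynomial gives P(k) = -3k² - k + 8.
Then P(3) = -22.

-22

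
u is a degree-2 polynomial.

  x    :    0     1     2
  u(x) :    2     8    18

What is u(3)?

Write u(x) = ax² + bx + c; the 3 given values yield a linear system in the 3 coefficients.
Solving, u(x) = 2x² + 4x + 2.
Then u(3) = 32.

32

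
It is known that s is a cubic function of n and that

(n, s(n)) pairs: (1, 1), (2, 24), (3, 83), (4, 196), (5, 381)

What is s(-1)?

-9

First differences: 23, 59, 113, 185. Second differences: 36, 54, 72. Third differences: 18, 18.
Level-3 differences are constant, so s has degree 3.
Fitting a degree-3 polynomial gives s(n) = 3n³ + 2n - 4.
Then s(-1) = -9.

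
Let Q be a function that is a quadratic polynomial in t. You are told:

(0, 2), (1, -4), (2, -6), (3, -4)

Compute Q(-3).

44

Write Q(t) = at² + bt + c; the 4 given values yield a linear system in the 3 coefficients.
Solving, Q(t) = 2t² - 8t + 2.
Then Q(-3) = 44.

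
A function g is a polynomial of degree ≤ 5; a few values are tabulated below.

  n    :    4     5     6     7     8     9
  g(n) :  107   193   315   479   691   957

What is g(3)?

First differences: 86, 122, 164, 212, 266. Second differences: 36, 42, 48, 54. Third differences: 6, 6, 6.
Level-3 differences are constant, so g has degree 3.
Fitting a degree-3 polynomial gives g(n) = n³ + 3n² - 2n + 3.
Then g(3) = 51.

51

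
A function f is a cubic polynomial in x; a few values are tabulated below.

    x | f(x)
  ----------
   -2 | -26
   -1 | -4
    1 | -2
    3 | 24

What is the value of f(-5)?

-320

Write f(x) = ax³ + bx² + cx + d; the 4 given values yield a linear system in the 4 coefficients.
Solving, f(x) = 2x³ - 3x² - x.
Then f(-5) = -320.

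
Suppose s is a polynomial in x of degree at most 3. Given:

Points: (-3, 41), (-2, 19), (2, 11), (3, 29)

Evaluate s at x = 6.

131

Write s(x) = ax³ + bx² + cx + d; the 4 given values yield a linear system in the 4 coefficients.
Solving, the leading coefficient vanishes, and s(x) = 4x² - 2x - 1.
Then s(6) = 131.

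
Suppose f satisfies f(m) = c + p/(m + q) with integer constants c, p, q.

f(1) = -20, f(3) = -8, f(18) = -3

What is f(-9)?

(f(m) − c)(m + q) = p for each data point; the three points give a linear system in c and q, then p follows.
Solving: c = -2, q = 0, p = -18, so f(m) = -2 − 18/(m + 0).
Then f(-9) = -2 − 18/(-9) = 0.

0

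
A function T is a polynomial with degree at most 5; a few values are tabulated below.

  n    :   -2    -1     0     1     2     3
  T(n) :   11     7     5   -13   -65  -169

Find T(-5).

First differences: -4, -2, -18, -52, -104. Second differences: 2, -16, -34, -52. Third differences: -18, -18, -18.
Level-3 differences are constant, so T has degree 3.
Fitting a degree-3 polynomial gives T(n) = -3n³ - 8n² - 7n + 5.
Then T(-5) = 215.

215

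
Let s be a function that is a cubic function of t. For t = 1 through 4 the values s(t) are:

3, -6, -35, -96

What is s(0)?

Write s(t) = at³ + bt² + ct + d; the 4 given values yield a linear system in the 4 coefficients.
Solving, s(t) = -2t³ + 2t² - t + 4.
The constant term is s(0) = 4.

4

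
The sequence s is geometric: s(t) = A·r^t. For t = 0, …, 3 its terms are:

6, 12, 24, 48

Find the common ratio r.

2

Consecutive ratio: 12/6 = 2, and 24/12 = 2, so r = 2.
Then A·2^0 = 6 gives A = 6, and s(t) = 6·2^t.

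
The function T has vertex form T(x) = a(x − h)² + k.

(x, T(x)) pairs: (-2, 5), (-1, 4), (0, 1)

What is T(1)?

-4

First differences -1, -3; second difference -2 = 2a, so a = -1.
Expanding, the x-coefficient is −2ah = 2h; matching it to the data gives h = -2, and then k = 5.
So T(x) = -1(x + 2)² + 5.
T(1) = -1·3² + 5 = -4.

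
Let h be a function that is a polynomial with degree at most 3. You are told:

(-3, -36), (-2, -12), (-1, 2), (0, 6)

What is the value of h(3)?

Write h(n) = an³ + bn² + cn + d; the 4 given values yield a linear system in the 4 coefficients.
Solving, the leading coefficient vanishes, and h(n) = -5n² - n + 6.
Then h(3) = -42.

-42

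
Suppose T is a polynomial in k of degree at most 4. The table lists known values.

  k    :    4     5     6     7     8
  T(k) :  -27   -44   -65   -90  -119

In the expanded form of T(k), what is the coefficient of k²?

-2

First differences: -17, -21, -25, -29. Second differences: -4, -4, -4.
Level-2 differences are constant, so T has degree 2.
Fitting a degree-2 polynomial gives T(k) = -2k² + k + 1.
The coefficient of k² is -2.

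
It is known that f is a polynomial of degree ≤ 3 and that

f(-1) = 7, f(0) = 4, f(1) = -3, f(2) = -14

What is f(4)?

-48

First differences: -3, -7, -11. Second differences: -4, -4.
Level-2 differences are constant, so f has degree 2.
Fitting a degree-2 polynomial gives f(t) = -2t² - 5t + 4.
Then f(4) = -48.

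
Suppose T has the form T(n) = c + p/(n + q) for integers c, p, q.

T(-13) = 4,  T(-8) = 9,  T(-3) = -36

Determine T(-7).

12

(T(n) − c)(n + q) = p for each data point; the three points give a linear system in c and q, then p follows.
Solving: c = 0, q = 4, p = -36, so T(n) = -36/(n + 4).
Then T(-7) = 0 − 36/(-3) = 12.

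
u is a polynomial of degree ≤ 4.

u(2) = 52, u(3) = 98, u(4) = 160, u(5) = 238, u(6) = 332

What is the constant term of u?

8

First differences: 46, 62, 78, 94. Second differences: 16, 16, 16.
Level-2 differences are constant, so u has degree 2.
Fitting a degree-2 polynomial gives u(m) = 8m² + 6m + 8.
The constant term is u(0) = 8.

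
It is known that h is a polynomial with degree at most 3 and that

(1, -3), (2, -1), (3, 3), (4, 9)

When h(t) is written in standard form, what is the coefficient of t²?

Write h(t) = at³ + bt² + ct + d; the 4 given values yield a linear system in the 4 coefficients.
Solving, the leading coefficient vanishes, and h(t) = t² - t - 3.
The coefficient of t² is 1.

1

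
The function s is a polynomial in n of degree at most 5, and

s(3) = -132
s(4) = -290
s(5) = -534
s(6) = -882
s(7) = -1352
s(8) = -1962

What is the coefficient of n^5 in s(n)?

0

Write s(n) = an^5 + bn^4 + cn³ + dn² + en + p; the 6 given values yield a linear system in the 6 coefficients.
Solving, the top 2 coefficients vanish, and s(n) = -3n³ - 7n² + 2n + 6.
The coefficient of n^5 is 0.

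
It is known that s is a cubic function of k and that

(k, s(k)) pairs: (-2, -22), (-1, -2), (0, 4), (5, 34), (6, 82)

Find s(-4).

Write s(k) = ak³ + bk² + ck + d; the 5 given values yield a linear system in the 4 coefficients.
Solving, s(k) = k³ - 4k² + k + 4.
Then s(-4) = -128.

-128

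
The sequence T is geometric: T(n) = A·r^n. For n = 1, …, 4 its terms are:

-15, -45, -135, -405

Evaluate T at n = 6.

-3645

Consecutive ratio: -45/(-15) = 3, and -135/(-45) = 3, so r = 3.
Then A·3^1 = -15 gives A = -5, and T(n) = -5·3^n.
T(6) = -5·3^6 = -3645.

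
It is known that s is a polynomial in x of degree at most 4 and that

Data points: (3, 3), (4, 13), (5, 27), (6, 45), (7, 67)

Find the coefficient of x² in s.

First differences: 10, 14, 18, 22. Second differences: 4, 4, 4.
Level-2 differences are constant, so s has degree 2.
Fitting a degree-2 polynomial gives s(x) = 2x² - 4x - 3.
The coefficient of x² is 2.

2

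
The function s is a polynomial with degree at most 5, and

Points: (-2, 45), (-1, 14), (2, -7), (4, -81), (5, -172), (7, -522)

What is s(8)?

-805

Write s(m) = am^5 + bm^4 + cm³ + dm² + em + p; the 6 given values yield a linear system in the 6 coefficients.
Solving, the top 2 coefficients vanish, and s(m) = -2m³ + 4m² - 5m + 3.
Then s(8) = -805.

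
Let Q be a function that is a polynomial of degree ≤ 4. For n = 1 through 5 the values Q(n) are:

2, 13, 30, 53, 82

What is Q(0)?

-3

First differences: 11, 17, 23, 29. Second differences: 6, 6, 6.
Level-2 differences are constant, so Q has degree 2.
Fitting a degree-2 polynomial gives Q(n) = 3n² + 2n - 3.
Then Q(0) = -3.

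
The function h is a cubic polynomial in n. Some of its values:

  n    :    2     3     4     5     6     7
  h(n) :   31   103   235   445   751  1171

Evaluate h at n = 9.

2425

First differences: 72, 132, 210, 306, 420. Second differences: 60, 78, 96, 114. Third differences: 18, 18, 18.
Level-3 differences are constant, so h has degree 3.
Fitting a degree-3 polynomial gives h(n) = 3n³ + 3n² - 5.
Then h(9) = 2425.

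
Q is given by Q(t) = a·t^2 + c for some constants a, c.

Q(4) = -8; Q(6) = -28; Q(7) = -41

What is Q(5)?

From Q(4) = -8 and Q(6) = -28: 16a + c = -8 and 36a + c = -28.
Subtracting: 20a = -20, so a = -1; then c = -8 − (-1)·16 = 8.
So Q(t) = -1t² + 8, and Q(5) = -17.

-17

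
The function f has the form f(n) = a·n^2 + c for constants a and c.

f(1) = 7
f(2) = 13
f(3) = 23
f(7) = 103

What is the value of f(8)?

From f(1) = 7 and f(2) = 13: 1a + c = 7 and 4a + c = 13.
Subtracting: 3a = 6, so a = 2; then c = 7 − 2·1 = 5.
So f(n) = 2n² + 5, and f(8) = 133.

133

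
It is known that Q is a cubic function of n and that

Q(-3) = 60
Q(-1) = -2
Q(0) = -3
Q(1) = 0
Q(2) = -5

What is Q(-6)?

Write Q(n) = an³ + bn² + cn + d; the 5 given values yield a linear system in the 4 coefficients.
Solving, Q(n) = -2n³ + 2n² + 3n - 3.
Then Q(-6) = 483.

483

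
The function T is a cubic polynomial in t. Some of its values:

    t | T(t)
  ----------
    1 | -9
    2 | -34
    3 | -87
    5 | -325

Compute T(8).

Write T(t) = at³ + bt² + ct + d; the 4 given values yield a linear system in the 4 coefficients.
Solving, T(t) = -2t³ - 2t² - 5t.
Then T(8) = -1192.

-1192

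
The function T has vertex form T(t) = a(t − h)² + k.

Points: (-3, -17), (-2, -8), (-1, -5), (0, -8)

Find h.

-1

First differences 9, 3, -3; second difference -6 = 2a, so a = -3.
Expanding, the t-coefficient is −2ah = 6h; matching it to the data gives h = -1, and then k = -5.
So T(t) = -3(t + 1)² − 5.
Hence h = -1.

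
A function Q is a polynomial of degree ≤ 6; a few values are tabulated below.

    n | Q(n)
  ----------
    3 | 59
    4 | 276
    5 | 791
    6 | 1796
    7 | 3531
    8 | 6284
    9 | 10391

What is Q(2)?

First differences: 217, 515, 1005, 1735, 2753, 4107. Second differences: 298, 490, 730, 1018, 1354. Third differences: 192, 240, 288, 336. Fourth differences: 48, 48, 48.
Level-4 differences are constant, so Q has degree 4.
Fitting a degree-4 polynomial gives Q(n) = 2n^4 - 4n³ + 3n² - 6n - 4.
Then Q(2) = -4.

-4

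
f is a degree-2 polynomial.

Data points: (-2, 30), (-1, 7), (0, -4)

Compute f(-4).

112

Write f(n) = an² + bn + c; the 3 given values yield a linear system in the 3 coefficients.
Solving, f(n) = 6n² - 5n - 4.
Then f(-4) = 112.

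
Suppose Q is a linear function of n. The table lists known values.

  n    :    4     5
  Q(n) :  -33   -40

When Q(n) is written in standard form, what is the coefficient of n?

Write Q(n) = an + b; the 2 given values yield a linear system in the 2 coefficients.
Solving, Q(n) = -7n - 5.
The coefficient of n is -7.

-7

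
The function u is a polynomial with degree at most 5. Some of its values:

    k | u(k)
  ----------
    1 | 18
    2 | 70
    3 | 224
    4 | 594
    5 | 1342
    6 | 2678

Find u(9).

Write u(k) = ak^5 + bk^4 + ck³ + dk² + ek + p; the 6 given values yield a linear system in the 6 coefficients.
Solving, the leading coefficient vanishes, and u(k) = 2k^4 - k³ + 7k² + 8k + 2.
Then u(9) = 13034.

13034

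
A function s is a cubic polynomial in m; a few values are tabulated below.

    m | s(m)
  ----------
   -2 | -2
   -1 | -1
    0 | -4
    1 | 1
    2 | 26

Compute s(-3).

First differences: 1, -3, 5, 25. Second differences: -4, 8, 20. Third differences: 12, 12.
Level-3 differences are constant, so s has degree 3.
Fitting a degree-3 polynomial gives s(m) = 2m³ + 4m² - m - 4.
Then s(-3) = -19.

-19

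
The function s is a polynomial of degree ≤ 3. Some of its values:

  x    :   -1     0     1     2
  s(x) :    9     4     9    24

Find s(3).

First differences: -5, 5, 15. Second differences: 10, 10.
Level-2 differences are constant, so s has degree 2.
Fitting a degree-2 polynomial gives s(x) = 5x² + 4.
Then s(3) = 49.

49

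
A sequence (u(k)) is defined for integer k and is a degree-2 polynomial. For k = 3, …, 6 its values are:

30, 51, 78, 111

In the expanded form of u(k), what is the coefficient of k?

First differences: 21, 27, 33. Second differences: 6, 6.
Level-2 differences are constant, so u has degree 2.
Fitting a degree-2 polynomial gives u(k) = 3k² + 3.
The coefficient of k is 0.

0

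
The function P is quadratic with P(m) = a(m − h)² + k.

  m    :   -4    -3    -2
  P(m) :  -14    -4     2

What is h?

-1

First differences 10, 6; second difference -4 = 2a, so a = -2.
Expanding, the m-coefficient is −2ah = 4h; matching it to the data gives h = -1, and then k = 4.
So P(m) = -2(m + 1)² + 4.
Hence h = -1.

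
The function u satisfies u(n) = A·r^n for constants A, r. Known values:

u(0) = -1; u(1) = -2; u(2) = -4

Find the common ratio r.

2

Consecutive ratio: -2/(-1) = 2, and -4/(-2) = 2, so r = 2.
Then A·2^0 = -1 gives A = -1, and u(n) = -1·2^n.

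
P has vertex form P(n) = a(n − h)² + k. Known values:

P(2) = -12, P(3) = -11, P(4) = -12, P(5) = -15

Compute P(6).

-20

First differences 1, -1, -3; second difference -2 = 2a, so a = -1.
Expanding, the n-coefficient is −2ah = 2h; matching it to the data gives h = 3, and then k = -11.
So P(n) = -1(n − 3)² − 11.
P(6) = -1·3² − 11 = -20.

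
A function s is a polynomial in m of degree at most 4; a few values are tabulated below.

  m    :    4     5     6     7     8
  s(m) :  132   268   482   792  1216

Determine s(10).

2478

First differences: 136, 214, 310, 424. Second differences: 78, 96, 114. Third differences: 18, 18.
Level-3 differences are constant, so s has degree 3.
Fitting a degree-3 polynomial gives s(m) = 3m³ - 6m² + 7m + 8.
Then s(10) = 2478.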